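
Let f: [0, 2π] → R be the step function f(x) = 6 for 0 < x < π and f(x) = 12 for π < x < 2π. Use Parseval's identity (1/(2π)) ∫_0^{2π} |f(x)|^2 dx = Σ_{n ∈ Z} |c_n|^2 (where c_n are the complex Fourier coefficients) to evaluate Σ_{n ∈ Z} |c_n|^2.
Σ |c_n|^2 = 90

Parseval equates the L^2 energy of f (normalised by 1/(2π)) with the ℓ^2 sum of its Fourier coefficients: (1/(2π)) ∫_0^{2π} |f|^2 = Σ |c_n|^2.
Compute the left side: (1/(2π)) [∫_0^π 6^2 dx + ∫_π^{2π} 12^2 dx] = (1/(2π)) · (36π + 144π) = (36 + 144)/2 = 90.
So Σ_{n ∈ Z} |c_n|^2 = 90.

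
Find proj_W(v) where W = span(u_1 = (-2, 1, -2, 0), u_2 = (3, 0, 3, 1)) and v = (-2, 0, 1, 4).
proj_W(v) = (-1/27, 50/27, -1/27, 11/9)

Set up U = [u_1 | ... | u_2] ∈ R^(4×2). The projector onto W = col(U) is P = U (U^T U)^(-1) U^T.
Compute U^T U =
  [9, -12]
  [-12, 19],
and U^T v = (2, 1).
Solve U^T U · c = U^T v for the coefficients: c = (50/27, 11/9). The projection is proj_W(v) = U c.
Check: (v - proj_W(v)) · u_1 = 0  (should be 0).
Check: (v - proj_W(v)) · u_2 = 0  (should be 0).
Result: proj_W(v) = (-1/27, 50/27, -1/27, 11/9).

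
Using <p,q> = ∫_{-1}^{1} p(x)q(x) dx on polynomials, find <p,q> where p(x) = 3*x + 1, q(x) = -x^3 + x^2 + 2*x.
<p,q> = 52/15

Expand the product: p(x)·q(x) = -3*x^4 + 2*x^3 + 7*x^2 + 2*x.
∫_{-1}^{1} of each monomial x^k gives [2/(k+1) if k even, 0 if k odd]. Integrating term-by-term (or equivalently evaluating the antiderivative F(x) = -3*x^5/5 + x^4/2 + 7*x^3/3 + x^2 at the endpoints):
  F(1) − F(−1) = 97/30 − (-7/30) = 52/15.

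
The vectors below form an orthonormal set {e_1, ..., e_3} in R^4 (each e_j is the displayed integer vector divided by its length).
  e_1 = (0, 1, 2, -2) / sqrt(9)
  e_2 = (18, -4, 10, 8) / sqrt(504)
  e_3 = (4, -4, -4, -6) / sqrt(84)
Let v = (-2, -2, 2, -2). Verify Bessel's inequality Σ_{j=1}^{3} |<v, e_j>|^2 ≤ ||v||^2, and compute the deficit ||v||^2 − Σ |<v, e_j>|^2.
Σ |<v, e_j>|^2 = 16/3; ||v||^2 = 16; deficit = 32/3

Write each e_j = u_j / sqrt(<u_j, u_j>) where u_j is the displayed integer vector. Then <v, e_j> = <v, u_j> / sqrt(<u_j, u_j>), so |<v, e_j>|^2 = <v, u_j>^2 / <u_j, u_j>.
Coefficients: <v, e_1> = 6/sqrt(9), <v, e_2> = -24/sqrt(504), <v, e_3> = 4/sqrt(84).
Square and sum: Σ |<v, e_j>|^2 = 16/3.
Compute ||v||^2 = v·v = 16.
Deficit = 16 − 16/3 = 32/3 ≥ 0, confirming Bessel's inequality. (The deficit equals ||v − Σ <v,e_j> e_j||^2, the squared distance from v to span{e_j}.)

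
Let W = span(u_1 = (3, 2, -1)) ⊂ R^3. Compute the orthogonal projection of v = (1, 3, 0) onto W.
proj_W(v) = (27/14, 9/7, -9/14)

Set up U = [u_1 | ... | u_1] ∈ R^(3×1). The projector onto W = col(U) is P = U (U^T U)^(-1) U^T.
Compute U^T U =
  [14],
and U^T v = (9).
Solve U^T U · c = U^T v for the coefficients: c = (9/14). The projection is proj_W(v) = U c.
Check: (v - proj_W(v)) · u_1 = 0  (should be 0).
Result: proj_W(v) = (27/14, 9/7, -9/14).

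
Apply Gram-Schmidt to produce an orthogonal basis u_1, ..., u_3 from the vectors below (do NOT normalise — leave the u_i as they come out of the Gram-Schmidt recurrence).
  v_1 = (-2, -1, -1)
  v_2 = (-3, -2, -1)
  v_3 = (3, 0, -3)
Orthogonal basis:
  u_1 = (-2, -1, -1)
  u_2 = (0, -1/2, 1/2)
  u_3 = (2, -2, -2)

Apply the Gram-Schmidt recurrence
  u_1 = v_1
  u_i = v_i − Σ_{j<i} ((v_i · u_j) / (u_j · u_j)) · u_j.

Step by step this gives:
  u_1 = (-2, -1, -1)
  u_2 = (0, -1/2, 1/2)
  u_3 = (2, -2, -2)

Orthogonality check:
  u_2 · u_1 = 0 (should be 0)
  u_3 · u_1 = 0 (should be 0)
  u_3 · u_2 = 0 (should be 0)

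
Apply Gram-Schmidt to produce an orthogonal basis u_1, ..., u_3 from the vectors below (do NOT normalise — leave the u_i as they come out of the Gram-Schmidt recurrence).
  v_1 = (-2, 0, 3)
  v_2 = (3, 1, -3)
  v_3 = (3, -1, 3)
Orthogonal basis:
  u_1 = (-2, 0, 3)
  u_2 = (9/13, 1, 6/13)
  u_3 = (27/11, -27/11, 18/11)

Apply the Gram-Schmidt recurrence
  u_1 = v_1
  u_i = v_i − Σ_{j<i} ((v_i · u_j) / (u_j · u_j)) · u_j.

Step by step this gives:
  u_1 = (-2, 0, 3)
  u_2 = (9/13, 1, 6/13)
  u_3 = (27/11, -27/11, 18/11)

Orthogonality check:
  u_2 · u_1 = 0 (should be 0)
  u_3 · u_1 = 0 (should be 0)
  u_3 · u_2 = 0 (should be 0)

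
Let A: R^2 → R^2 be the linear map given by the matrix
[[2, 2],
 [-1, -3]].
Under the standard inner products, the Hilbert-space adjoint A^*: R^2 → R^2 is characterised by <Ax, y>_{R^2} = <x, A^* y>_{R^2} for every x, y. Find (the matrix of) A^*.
A^* = A^T =
[[2, -1],
 [2, -3]]

For real matrices with standard dot products, the defining identity <Ax, y> = <x, A^* y> gives (Ax)^T y = x^T (A^*) y, i.e. x^T A^T y = x^T (A^*) y. Since this holds for all x, y, we must have A^* = A^T. Therefore
A^* =
[[2, -1],
 [2, -3]].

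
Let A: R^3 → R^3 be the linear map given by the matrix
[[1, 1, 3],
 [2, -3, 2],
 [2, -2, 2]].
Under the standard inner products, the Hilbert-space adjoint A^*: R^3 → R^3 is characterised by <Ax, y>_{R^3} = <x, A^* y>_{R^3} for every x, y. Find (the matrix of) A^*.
A^* = A^T =
[[1, 2, 2],
 [1, -3, -2],
 [3, 2, 2]]

For real matrices with standard dot products, the defining identity <Ax, y> = <x, A^* y> gives (Ax)^T y = x^T (A^*) y, i.e. x^T A^T y = x^T (A^*) y. Since this holds for all x, y, we must have A^* = A^T. Therefore
A^* =
[[1, 2, 2],
 [1, -3, -2],
 [3, 2, 2]].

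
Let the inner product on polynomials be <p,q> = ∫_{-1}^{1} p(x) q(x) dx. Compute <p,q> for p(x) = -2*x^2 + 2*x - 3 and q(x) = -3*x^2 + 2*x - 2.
<p,q> = 386/15

Expand the product: p(x)·q(x) = 6*x^4 - 10*x^3 + 17*x^2 - 10*x + 6.
∫_{-1}^{1} of each monomial x^k gives [2/(k+1) if k even, 0 if k odd]. Integrating term-by-term (or equivalently evaluating the antiderivative F(x) = 6*x^5/5 - 5*x^4/2 + 17*x^3/3 - 5*x^2 + 6*x at the endpoints):
  F(1) − F(−1) = 161/30 − (-611/30) = 386/15.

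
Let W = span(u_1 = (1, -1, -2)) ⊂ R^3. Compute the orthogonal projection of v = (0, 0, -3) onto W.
proj_W(v) = (1, -1, -2)

Set up U = [u_1 | ... | u_1] ∈ R^(3×1). The projector onto W = col(U) is P = U (U^T U)^(-1) U^T.
Compute U^T U =
  [6],
and U^T v = (6).
Solve U^T U · c = U^T v for the coefficients: c = (1). The projection is proj_W(v) = U c.
Check: (v - proj_W(v)) · u_1 = 0  (should be 0).
Result: proj_W(v) = (1, -1, -2).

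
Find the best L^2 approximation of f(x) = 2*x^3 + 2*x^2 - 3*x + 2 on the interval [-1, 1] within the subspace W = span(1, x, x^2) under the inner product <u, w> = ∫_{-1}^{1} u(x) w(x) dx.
g(x) = 2*x^2 - 9*x/5 + 2

The best approximation g ∈ W is the orthogonal projection of f onto W. Writing g = a_0 + a_1 x + a_2 x^2, the coefficients solve the normal equations G · a = b where
  G_{ij} = <φ_i, φ_j> and b_i = <f, φ_i>, with φ_0 = 1, φ_1 = x, φ_2 = x^2.
G =
  [2, 0, 2/3]
  [0, 2/3, 0]
  [2/3, 0, 2/5],
b = (16/3, -6/5, 32/15).
Solving gives a_0 = 2, a_1 = -9/5, a_2 = 2, so
  g(x) = 2*x^2 - 9*x/5 + 2.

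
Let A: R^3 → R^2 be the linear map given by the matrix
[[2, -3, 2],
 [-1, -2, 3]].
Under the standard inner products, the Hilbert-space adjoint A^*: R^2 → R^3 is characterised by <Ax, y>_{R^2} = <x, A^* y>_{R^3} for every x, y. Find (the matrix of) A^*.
A^* = A^T =
[[2, -1],
 [-3, -2],
 [2, 3]]

For real matrices with standard dot products, the defining identity <Ax, y> = <x, A^* y> gives (Ax)^T y = x^T (A^*) y, i.e. x^T A^T y = x^T (A^*) y. Since this holds for all x, y, we must have A^* = A^T. Therefore
A^* =
[[2, -1],
 [-3, -2],
 [2, 3]].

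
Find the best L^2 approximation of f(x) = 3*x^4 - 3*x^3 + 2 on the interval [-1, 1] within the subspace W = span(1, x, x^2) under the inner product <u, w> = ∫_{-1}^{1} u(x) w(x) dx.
g(x) = 18*x^2/7 - 9*x/5 + 61/35

The best approximation g ∈ W is the orthogonal projection of f onto W. Writing g = a_0 + a_1 x + a_2 x^2, the coefficients solve the normal equations G · a = b where
  G_{ij} = <φ_i, φ_j> and b_i = <f, φ_i>, with φ_0 = 1, φ_1 = x, φ_2 = x^2.
G =
  [2, 0, 2/3]
  [0, 2/3, 0]
  [2/3, 0, 2/5],
b = (26/5, -6/5, 46/21).
Solving gives a_0 = 61/35, a_1 = -9/5, a_2 = 18/7, so
  g(x) = 18*x^2/7 - 9*x/5 + 61/35.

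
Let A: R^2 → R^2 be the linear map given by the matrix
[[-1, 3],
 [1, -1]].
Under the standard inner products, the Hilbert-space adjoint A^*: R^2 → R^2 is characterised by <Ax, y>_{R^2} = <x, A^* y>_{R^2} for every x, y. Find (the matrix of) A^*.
A^* = A^T =
[[-1, 1],
 [3, -1]]

For real matrices with standard dot products, the defining identity <Ax, y> = <x, A^* y> gives (Ax)^T y = x^T (A^*) y, i.e. x^T A^T y = x^T (A^*) y. Since this holds for all x, y, we must have A^* = A^T. Therefore
A^* =
[[-1, 1],
 [3, -1]].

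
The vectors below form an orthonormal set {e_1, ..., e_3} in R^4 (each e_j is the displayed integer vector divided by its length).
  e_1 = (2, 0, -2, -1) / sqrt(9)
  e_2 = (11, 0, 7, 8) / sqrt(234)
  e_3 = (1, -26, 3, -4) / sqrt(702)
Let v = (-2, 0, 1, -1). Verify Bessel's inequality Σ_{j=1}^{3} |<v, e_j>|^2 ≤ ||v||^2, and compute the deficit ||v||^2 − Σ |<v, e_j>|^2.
Σ |<v, e_j>|^2 = 137/27; ||v||^2 = 6; deficit = 25/27

Write each e_j = u_j / sqrt(<u_j, u_j>) where u_j is the displayed integer vector. Then <v, e_j> = <v, u_j> / sqrt(<u_j, u_j>), so |<v, e_j>|^2 = <v, u_j>^2 / <u_j, u_j>.
Coefficients: <v, e_1> = -5/sqrt(9), <v, e_2> = -23/sqrt(234), <v, e_3> = 5/sqrt(702).
Square and sum: Σ |<v, e_j>|^2 = 137/27.
Compute ||v||^2 = v·v = 6.
Deficit = 6 − 137/27 = 25/27 ≥ 0, confirming Bessel's inequality. (The deficit equals ||v − Σ <v,e_j> e_j||^2, the squared distance from v to span{e_j}.)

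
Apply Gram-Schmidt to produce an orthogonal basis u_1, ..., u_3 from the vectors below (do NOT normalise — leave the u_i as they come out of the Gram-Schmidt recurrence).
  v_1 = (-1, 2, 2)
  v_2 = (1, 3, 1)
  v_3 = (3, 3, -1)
Orthogonal basis:
  u_1 = (-1, 2, 2)
  u_2 = (16/9, 13/9, -5/9)
  u_3 = (-4/25, 3/25, -1/5)

Apply the Gram-Schmidt recurrence
  u_1 = v_1
  u_i = v_i − Σ_{j<i} ((v_i · u_j) / (u_j · u_j)) · u_j.

Step by step this gives:
  u_1 = (-1, 2, 2)
  u_2 = (16/9, 13/9, -5/9)
  u_3 = (-4/25, 3/25, -1/5)

Orthogonality check:
  u_2 · u_1 = 0 (should be 0)
  u_3 · u_1 = 0 (should be 0)
  u_3 · u_2 = 0 (should be 0)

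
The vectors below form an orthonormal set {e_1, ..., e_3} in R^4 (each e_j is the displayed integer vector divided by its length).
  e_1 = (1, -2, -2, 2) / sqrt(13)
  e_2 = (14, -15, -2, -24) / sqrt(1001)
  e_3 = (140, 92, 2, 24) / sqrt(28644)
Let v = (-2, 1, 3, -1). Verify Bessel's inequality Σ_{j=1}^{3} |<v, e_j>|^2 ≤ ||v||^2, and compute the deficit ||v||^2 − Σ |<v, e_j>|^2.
Σ |<v, e_j>|^2 = 1226/93; ||v||^2 = 15; deficit = 169/93

Write each e_j = u_j / sqrt(<u_j, u_j>) where u_j is the displayed integer vector. Then <v, e_j> = <v, u_j> / sqrt(<u_j, u_j>), so |<v, e_j>|^2 = <v, u_j>^2 / <u_j, u_j>.
Coefficients: <v, e_1> = -12/sqrt(13), <v, e_2> = -25/sqrt(1001), <v, e_3> = -206/sqrt(28644).
Square and sum: Σ |<v, e_j>|^2 = 1226/93.
Compute ||v||^2 = v·v = 15.
Deficit = 15 − 1226/93 = 169/93 ≥ 0, confirming Bessel's inequality. (The deficit equals ||v − Σ <v,e_j> e_j||^2, the squared distance from v to span{e_j}.)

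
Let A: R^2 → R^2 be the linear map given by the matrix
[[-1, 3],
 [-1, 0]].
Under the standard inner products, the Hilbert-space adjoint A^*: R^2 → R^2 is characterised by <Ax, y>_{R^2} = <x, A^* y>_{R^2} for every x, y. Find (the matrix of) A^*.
A^* = A^T =
[[-1, -1],
 [3, 0]]

For real matrices with standard dot products, the defining identity <Ax, y> = <x, A^* y> gives (Ax)^T y = x^T (A^*) y, i.e. x^T A^T y = x^T (A^*) y. Since this holds for all x, y, we must have A^* = A^T. Therefore
A^* =
[[-1, -1],
 [3, 0]].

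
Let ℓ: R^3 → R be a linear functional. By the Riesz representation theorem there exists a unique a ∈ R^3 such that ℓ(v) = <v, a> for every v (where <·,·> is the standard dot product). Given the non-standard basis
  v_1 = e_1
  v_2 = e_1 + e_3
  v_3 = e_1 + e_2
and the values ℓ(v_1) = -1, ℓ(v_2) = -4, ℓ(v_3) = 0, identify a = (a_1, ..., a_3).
a = (-1, 1, -3)

Write a = (a_1, ..., a_3) in the standard basis. For each basis vector v_i, ℓ(v_i) = <v_i, a> is a linear equation in the a_j's. Collect the n equations into a matrix system V a = ℓ, where row i of V is v_i (expressed in the standard basis). Since V is invertible (lower-triangular with 1s on the diagonal, up to permutation), solve by back-substitution:
  V =
[[1, 0, 0],
 [1, 0, 1],
 [1, 1, 0]]
  V a = (-1, -4, 0)
Solving gives a = (-1, 1, -3).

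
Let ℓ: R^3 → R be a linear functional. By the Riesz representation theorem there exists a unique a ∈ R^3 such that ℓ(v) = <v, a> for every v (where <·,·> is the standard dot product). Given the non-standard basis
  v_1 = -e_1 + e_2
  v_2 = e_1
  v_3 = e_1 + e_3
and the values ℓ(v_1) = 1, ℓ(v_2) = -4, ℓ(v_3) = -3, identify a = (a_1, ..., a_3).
a = (-4, -3, 1)

Write a = (a_1, ..., a_3) in the standard basis. For each basis vector v_i, ℓ(v_i) = <v_i, a> is a linear equation in the a_j's. Collect the n equations into a matrix system V a = ℓ, where row i of V is v_i (expressed in the standard basis). Since V is invertible (lower-triangular with 1s on the diagonal, up to permutation), solve by back-substitution:
  V =
[[-1, 1, 0],
 [1, 0, 0],
 [1, 0, 1]]
  V a = (1, -4, -3)
Solving gives a = (-4, -3, 1).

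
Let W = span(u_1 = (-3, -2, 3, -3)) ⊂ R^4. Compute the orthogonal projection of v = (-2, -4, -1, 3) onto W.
proj_W(v) = (-6/31, -4/31, 6/31, -6/31)

Set up U = [u_1 | ... | u_1] ∈ R^(4×1). The projector onto W = col(U) is P = U (U^T U)^(-1) U^T.
Compute U^T U =
  [31],
and U^T v = (2).
Solve U^T U · c = U^T v for the coefficients: c = (2/31). The projection is proj_W(v) = U c.
Check: (v - proj_W(v)) · u_1 = 0  (should be 0).
Result: proj_W(v) = (-6/31, -4/31, 6/31, -6/31).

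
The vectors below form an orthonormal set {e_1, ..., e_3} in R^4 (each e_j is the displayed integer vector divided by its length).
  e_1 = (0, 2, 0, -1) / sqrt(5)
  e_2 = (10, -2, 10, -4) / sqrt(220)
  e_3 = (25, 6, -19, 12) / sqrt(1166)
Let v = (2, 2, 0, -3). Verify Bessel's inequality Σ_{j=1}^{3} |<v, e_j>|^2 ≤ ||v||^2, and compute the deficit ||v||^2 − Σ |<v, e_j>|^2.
Σ |<v, e_j>|^2 = 739/53; ||v||^2 = 17; deficit = 162/53

Write each e_j = u_j / sqrt(<u_j, u_j>) where u_j is the displayed integer vector. Then <v, e_j> = <v, u_j> / sqrt(<u_j, u_j>), so |<v, e_j>|^2 = <v, u_j>^2 / <u_j, u_j>.
Coefficients: <v, e_1> = 7/sqrt(5), <v, e_2> = 28/sqrt(220), <v, e_3> = 26/sqrt(1166).
Square and sum: Σ |<v, e_j>|^2 = 739/53.
Compute ||v||^2 = v·v = 17.
Deficit = 17 − 739/53 = 162/53 ≥ 0, confirming Bessel's inequality. (The deficit equals ||v − Σ <v,e_j> e_j||^2, the squared distance from v to span{e_j}.)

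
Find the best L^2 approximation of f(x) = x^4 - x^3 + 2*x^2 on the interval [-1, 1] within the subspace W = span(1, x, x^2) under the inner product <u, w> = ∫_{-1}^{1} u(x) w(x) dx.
g(x) = 20*x^2/7 - 3*x/5 - 3/35

The best approximation g ∈ W is the orthogonal projection of f onto W. Writing g = a_0 + a_1 x + a_2 x^2, the coefficients solve the normal equations G · a = b where
  G_{ij} = <φ_i, φ_j> and b_i = <f, φ_i>, with φ_0 = 1, φ_1 = x, φ_2 = x^2.
G =
  [2, 0, 2/3]
  [0, 2/3, 0]
  [2/3, 0, 2/5],
b = (26/15, -2/5, 38/35).
Solving gives a_0 = -3/35, a_1 = -3/5, a_2 = 20/7, so
  g(x) = 20*x^2/7 - 3*x/5 - 3/35.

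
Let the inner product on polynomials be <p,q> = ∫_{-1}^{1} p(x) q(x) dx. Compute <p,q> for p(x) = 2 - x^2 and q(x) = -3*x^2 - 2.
<p,q> = -142/15

Expand the product: p(x)·q(x) = 3*x^4 - 4*x^2 - 4.
∫_{-1}^{1} of each monomial x^k gives [2/(k+1) if k even, 0 if k odd]. Integrating term-by-term (or equivalently evaluating the antiderivative F(x) = 3*x^5/5 - 4*x^3/3 - 4*x at the endpoints):
  F(1) − F(−1) = -71/15 − (71/15) = -142/15.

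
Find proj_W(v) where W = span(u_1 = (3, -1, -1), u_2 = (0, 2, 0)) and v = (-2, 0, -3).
proj_W(v) = (-9/10, 0, 3/10)

Set up U = [u_1 | ... | u_2] ∈ R^(3×2). The projector onto W = col(U) is P = U (U^T U)^(-1) U^T.
Compute U^T U =
  [11, -2]
  [-2, 4],
and U^T v = (-3, 0).
Solve U^T U · c = U^T v for the coefficients: c = (-3/10, -3/20). The projection is proj_W(v) = U c.
Check: (v - proj_W(v)) · u_1 = 0  (should be 0).
Check: (v - proj_W(v)) · u_2 = 0  (should be 0).
Result: proj_W(v) = (-9/10, 0, 3/10).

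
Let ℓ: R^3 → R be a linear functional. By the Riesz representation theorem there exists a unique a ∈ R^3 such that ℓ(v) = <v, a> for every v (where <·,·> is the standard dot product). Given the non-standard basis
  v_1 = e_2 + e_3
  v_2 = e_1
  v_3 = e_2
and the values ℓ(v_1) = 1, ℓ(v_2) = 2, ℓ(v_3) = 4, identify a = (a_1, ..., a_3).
a = (2, 4, -3)

Write a = (a_1, ..., a_3) in the standard basis. For each basis vector v_i, ℓ(v_i) = <v_i, a> is a linear equation in the a_j's. Collect the n equations into a matrix system V a = ℓ, where row i of V is v_i (expressed in the standard basis). Since V is invertible (lower-triangular with 1s on the diagonal, up to permutation), solve by back-substitution:
  V =
[[0, 1, 1],
 [1, 0, 0],
 [0, 1, 0]]
  V a = (1, 2, 4)
Solving gives a = (2, 4, -3).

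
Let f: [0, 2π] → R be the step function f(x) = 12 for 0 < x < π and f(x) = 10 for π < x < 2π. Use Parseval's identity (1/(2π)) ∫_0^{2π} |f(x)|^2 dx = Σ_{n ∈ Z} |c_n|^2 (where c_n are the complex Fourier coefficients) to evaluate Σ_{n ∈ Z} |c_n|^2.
Σ |c_n|^2 = 122

Parseval equates the L^2 energy of f (normalised by 1/(2π)) with the ℓ^2 sum of its Fourier coefficients: (1/(2π)) ∫_0^{2π} |f|^2 = Σ |c_n|^2.
Compute the left side: (1/(2π)) [∫_0^π 12^2 dx + ∫_π^{2π} 10^2 dx] = (1/(2π)) · (144π + 100π) = (144 + 100)/2 = 122.
So Σ_{n ∈ Z} |c_n|^2 = 122.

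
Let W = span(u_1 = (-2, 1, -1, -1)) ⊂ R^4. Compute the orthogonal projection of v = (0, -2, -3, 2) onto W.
proj_W(v) = (2/7, -1/7, 1/7, 1/7)

Set up U = [u_1 | ... | u_1] ∈ R^(4×1). The projector onto W = col(U) is P = U (U^T U)^(-1) U^T.
Compute U^T U =
  [7],
and U^T v = (-1).
Solve U^T U · c = U^T v for the coefficients: c = (-1/7). The projection is proj_W(v) = U c.
Check: (v - proj_W(v)) · u_1 = 0  (should be 0).
Result: proj_W(v) = (2/7, -1/7, 1/7, 1/7).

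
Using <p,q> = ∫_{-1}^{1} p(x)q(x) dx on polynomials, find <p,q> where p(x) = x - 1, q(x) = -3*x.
<p,q> = -2

Expand the product: p(x)·q(x) = -3*x^2 + 3*x.
∫_{-1}^{1} of each monomial x^k gives [2/(k+1) if k even, 0 if k odd]. Integrating term-by-term (or equivalently evaluating the antiderivative F(x) = -x^3 + 3*x^2/2 at the endpoints):
  F(1) − F(−1) = 1/2 − (5/2) = -2.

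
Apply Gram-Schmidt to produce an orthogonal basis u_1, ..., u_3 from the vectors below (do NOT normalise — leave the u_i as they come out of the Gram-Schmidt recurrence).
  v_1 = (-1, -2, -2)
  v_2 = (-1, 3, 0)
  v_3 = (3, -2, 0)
Orthogonal basis:
  u_1 = (-1, -2, -2)
  u_2 = (-14/9, 17/9, -10/9)
  u_3 = (84/65, 28/65, -14/13)

Apply the Gram-Schmidt recurrence
  u_1 = v_1
  u_i = v_i − Σ_{j<i} ((v_i · u_j) / (u_j · u_j)) · u_j.

Step by step this gives:
  u_1 = (-1, -2, -2)
  u_2 = (-14/9, 17/9, -10/9)
  u_3 = (84/65, 28/65, -14/13)

Orthogonality check:
  u_2 · u_1 = 0 (should be 0)
  u_3 · u_1 = 0 (should be 0)
  u_3 · u_2 = 0 (should be 0)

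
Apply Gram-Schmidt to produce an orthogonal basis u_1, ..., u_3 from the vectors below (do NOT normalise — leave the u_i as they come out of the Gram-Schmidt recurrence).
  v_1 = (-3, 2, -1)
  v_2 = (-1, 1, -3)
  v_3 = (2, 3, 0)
Orthogonal basis:
  u_1 = (-3, 2, -1)
  u_2 = (5/7, -1/7, -17/7)
  u_3 = (17/9, 136/45, 17/45)

Apply the Gram-Schmidt recurrence
  u_1 = v_1
  u_i = v_i − Σ_{j<i} ((v_i · u_j) / (u_j · u_j)) · u_j.

Step by step this gives:
  u_1 = (-3, 2, -1)
  u_2 = (5/7, -1/7, -17/7)
  u_3 = (17/9, 136/45, 17/45)

Orthogonality check:
  u_2 · u_1 = 0 (should be 0)
  u_3 · u_1 = 0 (should be 0)
  u_3 · u_2 = 0 (should be 0)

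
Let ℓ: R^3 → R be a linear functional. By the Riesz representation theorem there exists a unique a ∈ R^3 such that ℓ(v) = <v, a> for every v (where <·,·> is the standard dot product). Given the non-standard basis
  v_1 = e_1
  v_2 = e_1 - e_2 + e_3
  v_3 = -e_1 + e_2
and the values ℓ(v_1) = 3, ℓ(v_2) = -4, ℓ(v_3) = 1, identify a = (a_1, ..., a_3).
a = (3, 4, -3)

Write a = (a_1, ..., a_3) in the standard basis. For each basis vector v_i, ℓ(v_i) = <v_i, a> is a linear equation in the a_j's. Collect the n equations into a matrix system V a = ℓ, where row i of V is v_i (expressed in the standard basis). Since V is invertible (lower-triangular with 1s on the diagonal, up to permutation), solve by back-substitution:
  V =
[[1, 0, 0],
 [1, -1, 1],
 [-1, 1, 0]]
  V a = (3, -4, 1)
Solving gives a = (3, 4, -3).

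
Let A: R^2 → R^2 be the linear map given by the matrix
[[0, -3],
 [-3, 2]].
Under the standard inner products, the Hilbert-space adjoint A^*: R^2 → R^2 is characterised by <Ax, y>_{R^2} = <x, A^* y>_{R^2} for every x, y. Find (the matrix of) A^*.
A^* = A^T =
[[0, -3],
 [-3, 2]]

For real matrices with standard dot products, the defining identity <Ax, y> = <x, A^* y> gives (Ax)^T y = x^T (A^*) y, i.e. x^T A^T y = x^T (A^*) y. Since this holds for all x, y, we must have A^* = A^T. Therefore
A^* =
[[0, -3],
 [-3, 2]].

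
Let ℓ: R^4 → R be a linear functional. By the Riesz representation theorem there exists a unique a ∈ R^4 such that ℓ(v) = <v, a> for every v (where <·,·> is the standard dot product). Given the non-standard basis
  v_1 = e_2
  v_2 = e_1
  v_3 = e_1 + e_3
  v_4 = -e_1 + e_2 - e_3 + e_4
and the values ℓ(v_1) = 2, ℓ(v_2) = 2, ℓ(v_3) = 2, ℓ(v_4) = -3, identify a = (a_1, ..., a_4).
a = (2, 2, 0, -3)

Write a = (a_1, ..., a_4) in the standard basis. For each basis vector v_i, ℓ(v_i) = <v_i, a> is a linear equation in the a_j's. Collect the n equations into a matrix system V a = ℓ, where row i of V is v_i (expressed in the standard basis). Since V is invertible (lower-triangular with 1s on the diagonal, up to permutation), solve by back-substitution:
  V =
[[0, 1, 0, 0],
 [1, 0, 0, 0],
 [1, 0, 1, 0],
 [-1, 1, -1, 1]]
  V a = (2, 2, 2, -3)
Solving gives a = (2, 2, 0, -3).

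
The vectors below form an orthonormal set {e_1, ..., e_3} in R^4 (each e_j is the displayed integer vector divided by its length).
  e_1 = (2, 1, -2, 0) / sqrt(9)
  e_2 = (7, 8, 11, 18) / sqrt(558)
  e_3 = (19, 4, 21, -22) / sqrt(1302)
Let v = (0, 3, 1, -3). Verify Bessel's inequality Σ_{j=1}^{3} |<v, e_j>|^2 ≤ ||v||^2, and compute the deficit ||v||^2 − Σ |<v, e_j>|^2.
Σ |<v, e_j>|^2 = 58/7; ||v||^2 = 19; deficit = 75/7

Write each e_j = u_j / sqrt(<u_j, u_j>) where u_j is the displayed integer vector. Then <v, e_j> = <v, u_j> / sqrt(<u_j, u_j>), so |<v, e_j>|^2 = <v, u_j>^2 / <u_j, u_j>.
Coefficients: <v, e_1> = 1/sqrt(9), <v, e_2> = -19/sqrt(558), <v, e_3> = 99/sqrt(1302).
Square and sum: Σ |<v, e_j>|^2 = 58/7.
Compute ||v||^2 = v·v = 19.
Deficit = 19 − 58/7 = 75/7 ≥ 0, confirming Bessel's inequality. (The deficit equals ||v − Σ <v,e_j> e_j||^2, the squared distance from v to span{e_j}.)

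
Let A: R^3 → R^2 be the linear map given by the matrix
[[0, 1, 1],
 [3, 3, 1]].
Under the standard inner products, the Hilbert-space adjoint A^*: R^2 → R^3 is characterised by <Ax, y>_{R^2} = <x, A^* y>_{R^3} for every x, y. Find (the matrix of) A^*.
A^* = A^T =
[[0, 3],
 [1, 3],
 [1, 1]]

For real matrices with standard dot products, the defining identity <Ax, y> = <x, A^* y> gives (Ax)^T y = x^T (A^*) y, i.e. x^T A^T y = x^T (A^*) y. Since this holds for all x, y, we must have A^* = A^T. Therefore
A^* =
[[0, 3],
 [1, 3],
 [1, 1]].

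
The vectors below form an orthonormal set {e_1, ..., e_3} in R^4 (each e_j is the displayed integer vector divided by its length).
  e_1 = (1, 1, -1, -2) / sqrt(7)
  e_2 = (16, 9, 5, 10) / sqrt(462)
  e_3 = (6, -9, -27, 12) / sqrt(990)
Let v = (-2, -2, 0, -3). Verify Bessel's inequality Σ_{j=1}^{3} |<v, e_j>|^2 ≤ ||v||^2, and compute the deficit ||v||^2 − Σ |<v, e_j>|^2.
Σ |<v, e_j>|^2 = 46/3; ||v||^2 = 17; deficit = 5/3

Write each e_j = u_j / sqrt(<u_j, u_j>) where u_j is the displayed integer vector. Then <v, e_j> = <v, u_j> / sqrt(<u_j, u_j>), so |<v, e_j>|^2 = <v, u_j>^2 / <u_j, u_j>.
Coefficients: <v, e_1> = 2/sqrt(7), <v, e_2> = -80/sqrt(462), <v, e_3> = -30/sqrt(990).
Square and sum: Σ |<v, e_j>|^2 = 46/3.
Compute ||v||^2 = v·v = 17.
Deficit = 17 − 46/3 = 5/3 ≥ 0, confirming Bessel's inequality. (The deficit equals ||v − Σ <v,e_j> e_j||^2, the squared distance from v to span{e_j}.)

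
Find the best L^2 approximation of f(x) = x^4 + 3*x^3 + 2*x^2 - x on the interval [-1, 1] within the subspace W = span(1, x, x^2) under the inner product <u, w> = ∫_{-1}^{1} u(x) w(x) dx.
g(x) = 20*x^2/7 + 4*x/5 - 3/35

The best approximation g ∈ W is the orthogonal projection of f onto W. Writing g = a_0 + a_1 x + a_2 x^2, the coefficients solve the normal equations G · a = b where
  G_{ij} = <φ_i, φ_j> and b_i = <f, φ_i>, with φ_0 = 1, φ_1 = x, φ_2 = x^2.
G =
  [2, 0, 2/3]
  [0, 2/3, 0]
  [2/3, 0, 2/5],
b = (26/15, 8/15, 38/35).
Solving gives a_0 = -3/35, a_1 = 4/5, a_2 = 20/7, so
  g(x) = 20*x^2/7 + 4*x/5 - 3/35.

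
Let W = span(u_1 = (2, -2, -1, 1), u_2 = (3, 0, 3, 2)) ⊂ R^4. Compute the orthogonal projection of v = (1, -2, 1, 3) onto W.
proj_W(v) = (472/195, -232/195, 124/195, 92/65)

Set up U = [u_1 | ... | u_2] ∈ R^(4×2). The projector onto W = col(U) is P = U (U^T U)^(-1) U^T.
Compute U^T U =
  [10, 5]
  [5, 22],
and U^T v = (8, 12).
Solve U^T U · c = U^T v for the coefficients: c = (116/195, 16/39). The projection is proj_W(v) = U c.
Check: (v - proj_W(v)) · u_1 = 0  (should be 0).
Check: (v - proj_W(v)) · u_2 = 0  (should be 0).
Result: proj_W(v) = (472/195, -232/195, 124/195, 92/65).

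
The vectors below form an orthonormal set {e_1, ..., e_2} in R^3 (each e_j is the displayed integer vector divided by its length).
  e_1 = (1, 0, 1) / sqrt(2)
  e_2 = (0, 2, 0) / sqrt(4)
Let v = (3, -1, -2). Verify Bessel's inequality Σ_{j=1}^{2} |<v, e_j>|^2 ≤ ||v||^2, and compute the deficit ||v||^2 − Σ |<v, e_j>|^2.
Σ |<v, e_j>|^2 = 3/2; ||v||^2 = 14; deficit = 25/2

Write each e_j = u_j / sqrt(<u_j, u_j>) where u_j is the displayed integer vector. Then <v, e_j> = <v, u_j> / sqrt(<u_j, u_j>), so |<v, e_j>|^2 = <v, u_j>^2 / <u_j, u_j>.
Coefficients: <v, e_1> = 1/sqrt(2), <v, e_2> = -2/sqrt(4).
Square and sum: Σ |<v, e_j>|^2 = 3/2.
Compute ||v||^2 = v·v = 14.
Deficit = 14 − 3/2 = 25/2 ≥ 0, confirming Bessel's inequality. (The deficit equals ||v − Σ <v,e_j> e_j||^2, the squared distance from v to span{e_j}.)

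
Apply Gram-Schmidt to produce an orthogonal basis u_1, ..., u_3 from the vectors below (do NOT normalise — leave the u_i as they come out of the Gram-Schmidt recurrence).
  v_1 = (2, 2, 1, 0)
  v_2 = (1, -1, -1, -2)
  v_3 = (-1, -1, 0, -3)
Orthogonal basis:
  u_1 = (2, 2, 1, 0)
  u_2 = (11/9, -7/9, -8/9, -2)
  u_3 = (-34/31, 16/31, 36/31, -43/31)

Apply the Gram-Schmidt recurrence
  u_1 = v_1
  u_i = v_i − Σ_{j<i} ((v_i · u_j) / (u_j · u_j)) · u_j.

Step by step this gives:
  u_1 = (2, 2, 1, 0)
  u_2 = (11/9, -7/9, -8/9, -2)
  u_3 = (-34/31, 16/31, 36/31, -43/31)

Orthogonality check:
  u_2 · u_1 = 0 (should be 0)
  u_3 · u_1 = 0 (should be 0)
  u_3 · u_2 = 0 (should be 0)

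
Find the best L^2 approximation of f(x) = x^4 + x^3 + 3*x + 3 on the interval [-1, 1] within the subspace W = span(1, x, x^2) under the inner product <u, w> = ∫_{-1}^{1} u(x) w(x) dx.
g(x) = 6*x^2/7 + 18*x/5 + 102/35

The best approximation g ∈ W is the orthogonal projection of f onto W. Writing g = a_0 + a_1 x + a_2 x^2, the coefficients solve the normal equations G · a = b where
  G_{ij} = <φ_i, φ_j> and b_i = <f, φ_i>, with φ_0 = 1, φ_1 = x, φ_2 = x^2.
G =
  [2, 0, 2/3]
  [0, 2/3, 0]
  [2/3, 0, 2/5],
b = (32/5, 12/5, 16/7).
Solving gives a_0 = 102/35, a_1 = 18/5, a_2 = 6/7, so
  g(x) = 6*x^2/7 + 18*x/5 + 102/35.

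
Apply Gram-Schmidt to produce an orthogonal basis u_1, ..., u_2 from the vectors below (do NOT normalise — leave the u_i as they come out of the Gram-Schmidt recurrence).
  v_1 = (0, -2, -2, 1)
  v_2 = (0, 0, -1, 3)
Orthogonal basis:
  u_1 = (0, -2, -2, 1)
  u_2 = (0, 10/9, 1/9, 22/9)

Apply the Gram-Schmidt recurrence
  u_1 = v_1
  u_i = v_i − Σ_{j<i} ((v_i · u_j) / (u_j · u_j)) · u_j.

Step by step this gives:
  u_1 = (0, -2, -2, 1)
  u_2 = (0, 10/9, 1/9, 22/9)

Orthogonality check:
  u_2 · u_1 = 0 (should be 0)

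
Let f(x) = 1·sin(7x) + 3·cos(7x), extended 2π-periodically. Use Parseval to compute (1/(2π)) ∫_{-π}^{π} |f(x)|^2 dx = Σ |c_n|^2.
Σ |c_n|^2 = 5

Expand |f|^2 and use orthogonality of {sin(nx), cos(mx)} on [-π, π]:
  ∫_{-π}^{π} sin(nx)^2 dx = π, ∫ cos(mx)^2 dx = π, and cross terms integrate to 0.
So ∫_{-π}^{π} f(x)^2 dx = 1^2 · π + 3^2 · π = (1 + 9)π.
Divide by 2π: (1 + 9)/2 = 5.
By Parseval, this equals Σ |c_n|^2.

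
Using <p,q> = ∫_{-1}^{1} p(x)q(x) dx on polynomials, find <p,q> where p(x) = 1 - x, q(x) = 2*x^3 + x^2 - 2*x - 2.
<p,q> = -14/5

Expand the product: p(x)·q(x) = -2*x^4 + x^3 + 3*x^2 - 2.
∫_{-1}^{1} of each monomial x^k gives [2/(k+1) if k even, 0 if k odd]. Integrating term-by-term (or equivalently evaluating the antiderivative F(x) = -2*x^5/5 + x^4/4 + x^3 - 2*x at the endpoints):
  F(1) − F(−1) = -23/20 − (33/20) = -14/5.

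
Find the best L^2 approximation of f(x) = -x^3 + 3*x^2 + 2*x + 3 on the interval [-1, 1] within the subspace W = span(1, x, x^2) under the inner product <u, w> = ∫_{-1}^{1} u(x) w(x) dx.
g(x) = 3*x^2 + 7*x/5 + 3

The best approximation g ∈ W is the orthogonal projection of f onto W. Writing g = a_0 + a_1 x + a_2 x^2, the coefficients solve the normal equations G · a = b where
  G_{ij} = <φ_i, φ_j> and b_i = <f, φ_i>, with φ_0 = 1, φ_1 = x, φ_2 = x^2.
G =
  [2, 0, 2/3]
  [0, 2/3, 0]
  [2/3, 0, 2/5],
b = (8, 14/15, 16/5).
Solving gives a_0 = 3, a_1 = 7/5, a_2 = 3, so
  g(x) = 3*x^2 + 7*x/5 + 3.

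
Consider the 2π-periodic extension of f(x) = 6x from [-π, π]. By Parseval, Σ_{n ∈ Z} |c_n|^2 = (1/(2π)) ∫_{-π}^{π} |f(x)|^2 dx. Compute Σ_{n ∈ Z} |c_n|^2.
Σ |c_n|^2 = 12π^2

Expand and integrate term by term over [-π, π]:
  ∫ (6x)^2 dx = 36·(2π^3/3); ∫ 2·6·(0)·x dx = 0 (odd integrand); ∫ 0^2 dx = 0·2π.
So (1/(2π)) ∫_{-π}^{π} (6x)^2 dx = 36π^2/3 + 0 = 12π^2.
Parseval ⇒ Σ |c_n|^2 = 12π^2.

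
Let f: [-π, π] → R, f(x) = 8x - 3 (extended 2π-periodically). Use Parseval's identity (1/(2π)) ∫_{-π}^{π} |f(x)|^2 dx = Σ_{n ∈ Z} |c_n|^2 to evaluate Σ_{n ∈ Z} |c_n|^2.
Σ |c_n|^2 = 64π^2/3 + 9

Expand and integrate term by term over [-π, π]:
  ∫ (8x)^2 dx = 64·(2π^3/3); ∫ 2·8·(-3)·x dx = 0 (odd integrand); ∫ (-3)^2 dx = 9·2π.
So (1/(2π)) ∫_{-π}^{π} (8x - 3)^2 dx = 64π^2/3 + 9 = 64π^2/3 + 9.
Parseval ⇒ Σ |c_n|^2 = 64π^2/3 + 9.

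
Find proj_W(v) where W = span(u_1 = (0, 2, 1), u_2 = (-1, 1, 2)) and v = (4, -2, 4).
proj_W(v) = (-5/7, -3/7, 6/7)

Set up U = [u_1 | ... | u_2] ∈ R^(3×2). The projector onto W = col(U) is P = U (U^T U)^(-1) U^T.
Compute U^T U =
  [5, 4]
  [4, 6],
and U^T v = (0, 2).
Solve U^T U · c = U^T v for the coefficients: c = (-4/7, 5/7). The projection is proj_W(v) = U c.
Check: (v - proj_W(v)) · u_1 = 0  (should be 0).
Check: (v - proj_W(v)) · u_2 = 0  (should be 0).
Result: proj_W(v) = (-5/7, -3/7, 6/7).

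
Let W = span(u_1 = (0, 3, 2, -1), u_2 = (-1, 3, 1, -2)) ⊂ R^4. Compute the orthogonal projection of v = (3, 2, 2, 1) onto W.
proj_W(v) = (75/41, 63/41, 117/41, 54/41)

Set up U = [u_1 | ... | u_2] ∈ R^(4×2). The projector onto W = col(U) is P = U (U^T U)^(-1) U^T.
Compute U^T U =
  [14, 13]
  [13, 15],
and U^T v = (9, 3).
Solve U^T U · c = U^T v for the coefficients: c = (96/41, -75/41). The projection is proj_W(v) = U c.
Check: (v - proj_W(v)) · u_1 = 0  (should be 0).
Check: (v - proj_W(v)) · u_2 = 0  (should be 0).
Result: proj_W(v) = (75/41, 63/41, 117/41, 54/41).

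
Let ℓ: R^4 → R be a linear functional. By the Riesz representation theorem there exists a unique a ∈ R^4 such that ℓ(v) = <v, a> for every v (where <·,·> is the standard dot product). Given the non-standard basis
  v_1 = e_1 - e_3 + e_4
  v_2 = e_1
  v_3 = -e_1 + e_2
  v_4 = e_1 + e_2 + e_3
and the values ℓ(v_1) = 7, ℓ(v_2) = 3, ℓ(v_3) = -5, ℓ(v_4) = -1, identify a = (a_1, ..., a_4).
a = (3, -2, -2, 2)

Write a = (a_1, ..., a_4) in the standard basis. For each basis vector v_i, ℓ(v_i) = <v_i, a> is a linear equation in the a_j's. Collect the n equations into a matrix system V a = ℓ, where row i of V is v_i (expressed in the standard basis). Since V is invertible (lower-triangular with 1s on the diagonal, up to permutation), solve by back-substitution:
  V =
[[1, 0, -1, 1],
 [1, 0, 0, 0],
 [-1, 1, 0, 0],
 [1, 1, 1, 0]]
  V a = (7, 3, -5, -1)
Solving gives a = (3, -2, -2, 2).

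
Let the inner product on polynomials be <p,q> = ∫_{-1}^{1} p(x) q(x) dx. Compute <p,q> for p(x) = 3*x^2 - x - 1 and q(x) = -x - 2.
<p,q> = 2/3

Expand the product: p(x)·q(x) = -3*x^3 - 5*x^2 + 3*x + 2.
∫_{-1}^{1} of each monomial x^k gives [2/(k+1) if k even, 0 if k odd]. Integrating term-by-term (or equivalently evaluating the antiderivative F(x) = -3*x^4/4 - 5*x^3/3 + 3*x^2/2 + 2*x at the endpoints):
  F(1) − F(−1) = 13/12 − (5/12) = 2/3.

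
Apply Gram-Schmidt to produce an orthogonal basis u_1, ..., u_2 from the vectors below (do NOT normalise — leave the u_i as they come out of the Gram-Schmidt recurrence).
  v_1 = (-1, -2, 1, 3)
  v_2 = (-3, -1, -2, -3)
Orthogonal basis:
  u_1 = (-1, -2, 1, 3)
  u_2 = (-17/5, -9/5, -8/5, -9/5)

Apply the Gram-Schmidt recurrence
  u_1 = v_1
  u_i = v_i − Σ_{j<i} ((v_i · u_j) / (u_j · u_j)) · u_j.

Step by step this gives:
  u_1 = (-1, -2, 1, 3)
  u_2 = (-17/5, -9/5, -8/5, -9/5)

Orthogonality check:
  u_2 · u_1 = 0 (should be 0)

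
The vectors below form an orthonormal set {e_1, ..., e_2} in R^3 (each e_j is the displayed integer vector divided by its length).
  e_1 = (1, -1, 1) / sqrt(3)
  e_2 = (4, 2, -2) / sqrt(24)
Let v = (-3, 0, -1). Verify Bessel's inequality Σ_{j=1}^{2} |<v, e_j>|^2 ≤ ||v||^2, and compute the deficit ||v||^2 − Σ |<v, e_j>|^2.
Σ |<v, e_j>|^2 = 19/2; ||v||^2 = 10; deficit = 1/2

Write each e_j = u_j / sqrt(<u_j, u_j>) where u_j is the displayed integer vector. Then <v, e_j> = <v, u_j> / sqrt(<u_j, u_j>), so |<v, e_j>|^2 = <v, u_j>^2 / <u_j, u_j>.
Coefficients: <v, e_1> = -4/sqrt(3), <v, e_2> = -10/sqrt(24).
Square and sum: Σ |<v, e_j>|^2 = 19/2.
Compute ||v||^2 = v·v = 10.
Deficit = 10 − 19/2 = 1/2 ≥ 0, confirming Bessel's inequality. (The deficit equals ||v − Σ <v,e_j> e_j||^2, the squared distance from v to span{e_j}.)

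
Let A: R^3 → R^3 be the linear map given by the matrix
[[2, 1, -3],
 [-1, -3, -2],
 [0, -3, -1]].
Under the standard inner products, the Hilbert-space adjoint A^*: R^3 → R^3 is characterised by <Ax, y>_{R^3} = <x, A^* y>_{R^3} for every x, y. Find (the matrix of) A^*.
A^* = A^T =
[[2, -1, 0],
 [1, -3, -3],
 [-3, -2, -1]]

For real matrices with standard dot products, the defining identity <Ax, y> = <x, A^* y> gives (Ax)^T y = x^T (A^*) y, i.e. x^T A^T y = x^T (A^*) y. Since this holds for all x, y, we must have A^* = A^T. Therefore
A^* =
[[2, -1, 0],
 [1, -3, -3],
 [-3, -2, -1]].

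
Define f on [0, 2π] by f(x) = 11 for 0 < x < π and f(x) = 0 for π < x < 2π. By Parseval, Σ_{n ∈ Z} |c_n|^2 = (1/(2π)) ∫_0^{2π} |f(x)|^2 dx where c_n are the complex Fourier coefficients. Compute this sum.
Σ |c_n|^2 = 121/2

Parseval equates the L^2 energy of f (normalised by 1/(2π)) with the ℓ^2 sum of its Fourier coefficients: (1/(2π)) ∫_0^{2π} |f|^2 = Σ |c_n|^2.
Compute the left side: (1/(2π)) [∫_0^π 11^2 dx + ∫_π^{2π} 0^2 dx] = (1/(2π)) · (121π + 0π) = (121 + 0)/2 = 121/2.
So Σ_{n ∈ Z} |c_n|^2 = 121/2.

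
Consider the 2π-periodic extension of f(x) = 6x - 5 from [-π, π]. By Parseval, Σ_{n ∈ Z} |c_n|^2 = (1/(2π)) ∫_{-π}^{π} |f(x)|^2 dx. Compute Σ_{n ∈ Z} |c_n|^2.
Σ |c_n|^2 = 12π^2 + 25

Expand and integrate term by term over [-π, π]:
  ∫ (6x)^2 dx = 36·(2π^3/3); ∫ 2·6·(-5)·x dx = 0 (odd integrand); ∫ (-5)^2 dx = 25·2π.
So (1/(2π)) ∫_{-π}^{π} (6x - 5)^2 dx = 36π^2/3 + 25 = 12π^2 + 25.
Parseval ⇒ Σ |c_n|^2 = 12π^2 + 25.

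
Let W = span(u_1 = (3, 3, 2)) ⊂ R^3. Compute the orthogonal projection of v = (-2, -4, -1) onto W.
proj_W(v) = (-30/11, -30/11, -20/11)

Set up U = [u_1 | ... | u_1] ∈ R^(3×1). The projector onto W = col(U) is P = U (U^T U)^(-1) U^T.
Compute U^T U =
  [22],
and U^T v = (-20).
Solve U^T U · c = U^T v for the coefficients: c = (-10/11). The projection is proj_W(v) = U c.
Check: (v - proj_W(v)) · u_1 = 0  (should be 0).
Result: proj_W(v) = (-30/11, -30/11, -20/11).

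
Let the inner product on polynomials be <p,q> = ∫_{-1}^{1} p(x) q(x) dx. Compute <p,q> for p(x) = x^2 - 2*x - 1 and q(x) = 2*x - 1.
<p,q> = -4/3

Expand the product: p(x)·q(x) = 2*x^3 - 5*x^2 + 1.
∫_{-1}^{1} of each monomial x^k gives [2/(k+1) if k even, 0 if k odd]. Integrating term-by-term (or equivalently evaluating the antiderivative F(x) = x^4/2 - 5*x^3/3 + x at the endpoints):
  F(1) − F(−1) = -1/6 − (7/6) = -4/3.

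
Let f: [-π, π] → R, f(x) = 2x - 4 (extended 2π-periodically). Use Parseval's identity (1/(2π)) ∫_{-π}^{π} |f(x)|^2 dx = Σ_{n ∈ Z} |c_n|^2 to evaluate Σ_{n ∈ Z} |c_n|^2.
Σ |c_n|^2 = 4π^2/3 + 16

Expand and integrate term by term over [-π, π]:
  ∫ (2x)^2 dx = 4·(2π^3/3); ∫ 2·2·(-4)·x dx = 0 (odd integrand); ∫ (-4)^2 dx = 16·2π.
So (1/(2π)) ∫_{-π}^{π} (2x - 4)^2 dx = 4π^2/3 + 16 = 4π^2/3 + 16.
Parseval ⇒ Σ |c_n|^2 = 4π^2/3 + 16.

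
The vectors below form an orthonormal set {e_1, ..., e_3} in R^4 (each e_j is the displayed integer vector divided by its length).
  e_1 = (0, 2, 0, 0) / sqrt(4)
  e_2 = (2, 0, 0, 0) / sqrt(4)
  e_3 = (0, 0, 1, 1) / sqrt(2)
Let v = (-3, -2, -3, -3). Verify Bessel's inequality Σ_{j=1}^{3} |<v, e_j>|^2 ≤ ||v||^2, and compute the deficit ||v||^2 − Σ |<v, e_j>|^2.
Σ |<v, e_j>|^2 = 31; ||v||^2 = 31; deficit = 0

Write each e_j = u_j / sqrt(<u_j, u_j>) where u_j is the displayed integer vector. Then <v, e_j> = <v, u_j> / sqrt(<u_j, u_j>), so |<v, e_j>|^2 = <v, u_j>^2 / <u_j, u_j>.
Coefficients: <v, e_1> = -4/sqrt(4), <v, e_2> = -6/sqrt(4), <v, e_3> = -6/sqrt(2).
Square and sum: Σ |<v, e_j>|^2 = 31.
Compute ||v||^2 = v·v = 31.
Deficit = 31 − 31 = 0 ≥ 0, confirming Bessel's inequality. (The deficit equals ||v − Σ <v,e_j> e_j||^2, the squared distance from v to span{e_j}.)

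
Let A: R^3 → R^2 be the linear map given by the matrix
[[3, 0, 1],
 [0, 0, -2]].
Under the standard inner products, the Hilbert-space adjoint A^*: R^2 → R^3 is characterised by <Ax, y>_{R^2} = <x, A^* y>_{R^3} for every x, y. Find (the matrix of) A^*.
A^* = A^T =
[[3, 0],
 [0, 0],
 [1, -2]]

For real matrices with standard dot products, the defining identity <Ax, y> = <x, A^* y> gives (Ax)^T y = x^T (A^*) y, i.e. x^T A^T y = x^T (A^*) y. Since this holds for all x, y, we must have A^* = A^T. Therefore
A^* =
[[3, 0],
 [0, 0],
 [1, -2]].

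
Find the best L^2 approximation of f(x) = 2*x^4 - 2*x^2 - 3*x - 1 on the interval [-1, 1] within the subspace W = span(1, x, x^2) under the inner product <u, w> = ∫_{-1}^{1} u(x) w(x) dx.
g(x) = -2*x^2/7 - 3*x - 41/35

The best approximation g ∈ W is the orthogonal projection of f onto W. Writing g = a_0 + a_1 x + a_2 x^2, the coefficients solve the normal equations G · a = b where
  G_{ij} = <φ_i, φ_j> and b_i = <f, φ_i>, with φ_0 = 1, φ_1 = x, φ_2 = x^2.
G =
  [2, 0, 2/3]
  [0, 2/3, 0]
  [2/3, 0, 2/5],
b = (-38/15, -2, -94/105).
Solving gives a_0 = -41/35, a_1 = -3, a_2 = -2/7, so
  g(x) = -2*x^2/7 - 3*x - 41/35.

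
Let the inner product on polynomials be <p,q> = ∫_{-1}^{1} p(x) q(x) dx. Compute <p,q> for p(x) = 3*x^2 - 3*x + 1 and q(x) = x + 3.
<p,q> = 10

Expand the product: p(x)·q(x) = 3*x^3 + 6*x^2 - 8*x + 3.
∫_{-1}^{1} of each monomial x^k gives [2/(k+1) if k even, 0 if k odd]. Integrating term-by-term (or equivalently evaluating the antiderivative F(x) = 3*x^4/4 + 2*x^3 - 4*x^2 + 3*x at the endpoints):
  F(1) − F(−1) = 7/4 − (-33/4) = 10.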